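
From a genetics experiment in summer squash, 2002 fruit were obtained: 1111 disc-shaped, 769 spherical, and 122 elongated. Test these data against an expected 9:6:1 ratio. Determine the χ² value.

0.725

Total ratio parts = 16. Expected numbers out of 2002:
  disc-shaped: 2002 × 9/16 = 1126.125
  spherical: 2002 × 6/16 = 750.75
  elongated: 2002 × 1/16 = 125.125
χ² = Σ (O − E)² / E
  disc-shaped: (1111 − 1126.125)² / 1126.125 = 0.2031
  spherical: (769 − 750.75)² / 750.75 = 0.4436
  elongated: (122 − 125.125)² / 125.125 = 0.0780
χ² = 0.2031 + 0.4436 + 0.0780 = 0.7247 ≈ 0.725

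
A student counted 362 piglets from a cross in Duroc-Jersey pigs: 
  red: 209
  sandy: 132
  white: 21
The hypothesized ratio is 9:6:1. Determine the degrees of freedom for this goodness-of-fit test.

2

A goodness-of-fit test with 3 phenotype classes has df = 3 − 1 = 2.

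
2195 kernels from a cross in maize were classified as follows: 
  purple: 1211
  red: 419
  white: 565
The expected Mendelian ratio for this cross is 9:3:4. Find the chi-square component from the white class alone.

0.481

The 9:3:4 ratio has 16 parts, so with N = 2195 the expected counts are:
  purple: 2195 × 9/16 = 1234.6875
  red: 2195 × 3/16 = 411.5625
  white: 2195 × 4/16 = 548.75
Contribution of white: (565 − 548.75)² / 548.75 = 0.4812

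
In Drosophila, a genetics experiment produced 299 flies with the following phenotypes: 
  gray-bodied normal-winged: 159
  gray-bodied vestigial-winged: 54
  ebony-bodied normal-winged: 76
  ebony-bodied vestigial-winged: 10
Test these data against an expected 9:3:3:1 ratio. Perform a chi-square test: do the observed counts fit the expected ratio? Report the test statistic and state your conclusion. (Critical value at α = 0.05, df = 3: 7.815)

Under the 9:3:3:1 hypothesis (Σ ratio = 16, N = 299):
  gray-bodied normal-winged: 299 × 9/16 = 168.1875
  gray-bodied vestigial-winged: 299 × 3/16 = 56.0625
  ebony-bodied normal-winged: 299 × 3/16 = 56.0625
  ebony-bodied vestigial-winged: 299 × 1/16 = 18.6875
χ² = Σ (O − E)² / E
  gray-bodied normal-winged: (159 − 168.1875)² / 168.1875 = 0.5019
  gray-bodied vestigial-winged: (54 − 56.0625)² / 56.0625 = 0.0759
  ebony-bodied normal-winged: (76 − 56.0625)² / 56.0625 = 7.0904
  ebony-bodied vestigial-winged: (10 − 18.6875)² / 18.6875 = 4.0387
χ² = 0.5019 + 0.0759 + 7.0904 + 4.0387 = 11.7069 ≈ 11.707
Degrees of freedom = 4 − 1 = 3; critical value at α = 0.05 is 7.815.
Since 11.707 > 7.815, we reject the null hypothesis — the data do not fit the 9:3:3:1 ratio.

11.707; not consistent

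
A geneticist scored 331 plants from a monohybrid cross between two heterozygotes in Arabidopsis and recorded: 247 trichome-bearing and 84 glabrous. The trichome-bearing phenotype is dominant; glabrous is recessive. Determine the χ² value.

For a monohybrid cross between heterozygotes with complete dominance, the expected phenotypic ratio is 3:1.
Total ratio parts = 4. Expected numbers out of 331:
  trichome-bearing: 331 × 3/4 = 248.25
  glabrous: 331 × 1/4 = 82.75
χ² = Σ (O − E)² / E
  trichome-bearing: (247 − 248.25)² / 248.25 = 0.0063
  glabrous: (84 − 82.75)² / 82.75 = 0.0189
χ² = 0.0063 + 0.0189 = 0.0252 ≈ 0.025

0.025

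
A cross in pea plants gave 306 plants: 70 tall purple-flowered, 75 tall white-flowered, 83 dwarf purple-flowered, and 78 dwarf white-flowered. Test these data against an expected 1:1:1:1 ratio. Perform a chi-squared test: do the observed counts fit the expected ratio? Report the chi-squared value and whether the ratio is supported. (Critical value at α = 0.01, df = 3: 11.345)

1.163; consistent

Total ratio parts = 4. Expected numbers out of 306:
  tall purple-flowered: 306 × 1/4 = 76.5
  tall white-flowered: 306 × 1/4 = 76.5
  dwarf purple-flowered: 306 × 1/4 = 76.5
  dwarf white-flowered: 306 × 1/4 = 76.5
χ² = Σ (O − E)² / E
  tall purple-flowered: (70 − 76.5)² / 76.5 = 0.5523
  tall white-flowered: (75 − 76.5)² / 76.5 = 0.0294
  dwarf purple-flowered: (83 − 76.5)² / 76.5 = 0.5523
  dwarf white-flowered: (78 − 76.5)² / 76.5 = 0.0294
χ² = 0.5523 + 0.0294 + 0.5523 + 0.0294 = 1.1634 ≈ 1.163
Degrees of freedom = 4 − 1 = 3; critical value at α = 0.01 is 11.345.
Since 1.163 < 11.345, we fail to reject the null hypothesis — the data are consistent with the 1:1:1:1 ratio.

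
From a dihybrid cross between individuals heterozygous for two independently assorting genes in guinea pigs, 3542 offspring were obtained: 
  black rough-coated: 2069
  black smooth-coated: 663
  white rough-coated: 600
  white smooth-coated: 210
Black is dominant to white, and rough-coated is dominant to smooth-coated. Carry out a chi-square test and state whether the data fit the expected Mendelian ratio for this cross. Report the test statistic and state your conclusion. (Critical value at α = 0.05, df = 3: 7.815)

A dihybrid F₂ with independent assortment and complete dominance at both loci gives a 9:3:3:1 phenotypic ratio.
The 9:3:3:1 ratio has 16 parts, so with N = 3542 the expected counts are:
  black rough-coated: 3542 × 9/16 = 1992.375
  black smooth-coated: 3542 × 3/16 = 664.125
  white rough-coated: 3542 × 3/16 = 664.125
  white smooth-coated: 3542 × 1/16 = 221.375
χ² = Σ (O − E)² / E
  black rough-coated: (2069 − 1992.375)² / 1992.375 = 2.9469
  black smooth-coated: (663 − 664.125)² / 664.125 = 0.0019
  white rough-coated: (600 − 664.125)² / 664.125 = 6.1916
  white smooth-coated: (210 − 221.375)² / 221.375 = 0.5845
χ² = 2.9469 + 0.0019 + 6.1916 + 0.5845 = 9.7249 ≈ 9.725
Degrees of freedom = 4 − 1 = 3; critical value at α = 0.05 is 7.815.
Since 9.725 > 7.815, we reject the null hypothesis — the data do not fit the 9:3:3:1 ratio.

9.725; not consistent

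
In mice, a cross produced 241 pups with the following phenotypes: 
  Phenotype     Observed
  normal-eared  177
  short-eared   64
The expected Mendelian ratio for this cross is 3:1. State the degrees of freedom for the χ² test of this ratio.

A goodness-of-fit test with 2 phenotype classes has df = 2 − 1 = 1.

1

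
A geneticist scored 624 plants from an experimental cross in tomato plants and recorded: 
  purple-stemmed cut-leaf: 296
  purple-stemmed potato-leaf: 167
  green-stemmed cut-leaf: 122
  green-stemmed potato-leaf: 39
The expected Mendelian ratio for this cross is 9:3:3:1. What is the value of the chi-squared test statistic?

Total ratio parts = 16. Expected numbers out of 624:
  purple-stemmed cut-leaf: 624 × 9/16 = 351
  purple-stemmed potato-leaf: 624 × 3/16 = 117
  green-stemmed cut-leaf: 624 × 3/16 = 117
  green-stemmed potato-leaf: 624 × 1/16 = 39
χ² = Σ (O − E)² / E
  purple-stemmed cut-leaf: (296 − 351)² / 351 = 8.6182
  purple-stemmed potato-leaf: (167 − 117)² / 117 = 21.3675
  green-stemmed cut-leaf: (122 − 117)² / 117 = 0.2137
  green-stemmed potato-leaf: (39 − 39)² / 39 = 0.0000
χ² = 8.6182 + 21.3675 + 0.2137 + 0.0000 = 30.1994 ≈ 30.199

30.199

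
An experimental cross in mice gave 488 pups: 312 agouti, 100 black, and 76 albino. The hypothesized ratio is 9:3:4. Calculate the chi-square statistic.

Under the 9:3:4 hypothesis (Σ ratio = 16, N = 488):
  agouti: 488 × 9/16 = 274.5
  black: 488 × 3/16 = 91.5
  albino: 488 × 4/16 = 122
χ² = Σ (O − E)² / E
  agouti: (312 − 274.5)² / 274.5 = 5.1230
  black: (100 − 91.5)² / 91.5 = 0.7896
  albino: (76 − 122)² / 122 = 17.3443
χ² = 5.1230 + 0.7896 + 17.3443 = 23.2569 ≈ 23.257

23.257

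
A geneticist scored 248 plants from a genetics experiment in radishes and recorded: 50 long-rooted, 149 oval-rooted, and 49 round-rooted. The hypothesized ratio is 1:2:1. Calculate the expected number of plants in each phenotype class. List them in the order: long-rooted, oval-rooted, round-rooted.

Expected counts for N = 248 under a 1:2:1 ratio (total parts = 4):
  long-rooted: 248 × 1/4 = 62
  oval-rooted: 248 × 2/4 = 124
  round-rooted: 248 × 1/4 = 62

62, 124, 62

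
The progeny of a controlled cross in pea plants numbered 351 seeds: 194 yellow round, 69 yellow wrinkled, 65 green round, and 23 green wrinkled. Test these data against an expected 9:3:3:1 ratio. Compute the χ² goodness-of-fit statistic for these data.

0.276

Expected counts for N = 351 under a 9:3:3:1 ratio (total parts = 16):
  yellow round: 351 × 9/16 = 197.4375
  yellow wrinkled: 351 × 3/16 = 65.8125
  green round: 351 × 3/16 = 65.8125
  green wrinkled: 351 × 1/16 = 21.9375
χ² = Σ (O − E)² / E
  yellow round: (194 − 197.4375)² / 197.4375 = 0.0598
  yellow wrinkled: (69 − 65.8125)² / 65.8125 = 0.1544
  green round: (65 − 65.8125)² / 65.8125 = 0.0100
  green wrinkled: (23 − 21.9375)² / 21.9375 = 0.0515
χ² = 0.0598 + 0.1544 + 0.0100 + 0.0515 = 0.2757 ≈ 0.276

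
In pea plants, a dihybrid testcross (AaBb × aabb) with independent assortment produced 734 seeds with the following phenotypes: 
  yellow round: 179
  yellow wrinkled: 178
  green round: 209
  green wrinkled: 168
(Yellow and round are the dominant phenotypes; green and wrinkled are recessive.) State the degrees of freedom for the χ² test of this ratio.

3

A dihybrid testcross with independent assortment gives a 1:1:1:1 ratio.
A goodness-of-fit test with 4 phenotype classes has df = 4 − 1 = 3.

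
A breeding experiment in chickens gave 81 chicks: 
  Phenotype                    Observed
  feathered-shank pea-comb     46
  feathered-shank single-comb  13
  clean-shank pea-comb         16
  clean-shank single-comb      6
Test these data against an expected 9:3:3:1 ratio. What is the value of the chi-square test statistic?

0.536

The 9:3:3:1 ratio has 16 parts, so with N = 81 the expected counts are:
  feathered-shank pea-comb: 81 × 9/16 = 45.5625
  feathered-shank single-comb: 81 × 3/16 = 15.1875
  clean-shank pea-comb: 81 × 3/16 = 15.1875
  clean-shank single-comb: 81 × 1/16 = 5.0625
χ² = Σ (O − E)² / E
  feathered-shank pea-comb: (46 − 45.5625)² / 45.5625 = 0.0042
  feathered-shank single-comb: (13 − 15.1875)² / 15.1875 = 0.3151
  clean-shank pea-comb: (16 − 15.1875)² / 15.1875 = 0.0435
  clean-shank single-comb: (6 − 5.0625)² / 5.0625 = 0.1736
χ² = 0.0042 + 0.3151 + 0.0435 + 0.1736 = 0.5364 ≈ 0.536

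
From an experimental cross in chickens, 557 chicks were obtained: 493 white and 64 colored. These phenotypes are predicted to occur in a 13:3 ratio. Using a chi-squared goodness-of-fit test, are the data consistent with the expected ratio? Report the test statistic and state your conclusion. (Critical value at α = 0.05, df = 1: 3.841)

19.270; not consistent

Expected counts for N = 557 under a 13:3 ratio (total parts = 16):
  white: 557 × 13/16 = 452.5625
  colored: 557 × 3/16 = 104.4375
χ² = Σ (O − E)² / E
  white: (493 − 452.5625)² / 452.5625 = 3.6132
  colored: (64 − 104.4375)² / 104.4375 = 15.6571
χ² = 3.6132 + 15.6571 = 19.2703 ≈ 19.270
Degrees of freedom = 2 − 1 = 1; critical value at α = 0.05 is 3.841.
Since 19.270 > 3.841, we reject the null hypothesis — the data do not fit the 13:3 ratio.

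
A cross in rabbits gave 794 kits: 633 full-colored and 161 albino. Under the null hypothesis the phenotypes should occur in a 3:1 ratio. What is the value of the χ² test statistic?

9.446

The 3:1 ratio has 4 parts, so with N = 794 the expected counts are:
  full-colored: 794 × 3/4 = 595.5
  albino: 794 × 1/4 = 198.5
χ² = Σ (O − E)² / E
  full-colored: (633 − 595.5)² / 595.5 = 2.3615
  albino: (161 − 198.5)² / 198.5 = 7.0844
χ² = 2.3615 + 7.0844 = 9.4459 ≈ 9.446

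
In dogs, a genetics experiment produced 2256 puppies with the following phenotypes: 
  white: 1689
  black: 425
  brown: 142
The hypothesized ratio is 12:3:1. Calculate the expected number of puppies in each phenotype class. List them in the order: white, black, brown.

Under the 12:3:1 hypothesis (Σ ratio = 16, N = 2256):
  white: 2256 × 12/16 = 1692
  black: 2256 × 3/16 = 423
  brown: 2256 × 1/16 = 141

1692, 423, 141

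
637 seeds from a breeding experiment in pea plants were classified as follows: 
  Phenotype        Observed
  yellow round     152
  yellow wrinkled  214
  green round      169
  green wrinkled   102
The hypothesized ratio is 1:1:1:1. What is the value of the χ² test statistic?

The 1:1:1:1 ratio has 4 parts, so with N = 637 the expected counts are:
  yellow round: 637 × 1/4 = 159.25
  yellow wrinkled: 637 × 1/4 = 159.25
  green round: 637 × 1/4 = 159.25
  green wrinkled: 637 × 1/4 = 159.25
χ² = Σ (O − E)² / E
  yellow round: (152 − 159.25)² / 159.25 = 0.3301
  yellow wrinkled: (214 − 159.25)² / 159.25 = 18.8230
  green round: (169 − 159.25)² / 159.25 = 0.5969
  green wrinkled: (102 − 159.25)² / 159.25 = 20.5812
χ² = 0.3301 + 18.8230 + 0.5969 + 20.5812 = 40.3312 ≈ 40.331

40.331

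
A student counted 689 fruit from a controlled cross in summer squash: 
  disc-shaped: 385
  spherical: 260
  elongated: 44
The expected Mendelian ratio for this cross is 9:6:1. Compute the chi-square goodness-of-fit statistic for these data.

Under the 9:6:1 hypothesis (Σ ratio = 16, N = 689):
  disc-shaped: 689 × 9/16 = 387.5625
  spherical: 689 × 6/16 = 258.375
  elongated: 689 × 1/16 = 43.0625
χ² = Σ (O − E)² / E
  disc-shaped: (385 − 387.5625)² / 387.5625 = 0.0169
  spherical: (260 − 258.375)² / 258.375 = 0.0102
  elongated: (44 − 43.0625)² / 43.0625 = 0.0204
χ² = 0.0169 + 0.0102 + 0.0204 = 0.0475 ≈ 0.048

0.048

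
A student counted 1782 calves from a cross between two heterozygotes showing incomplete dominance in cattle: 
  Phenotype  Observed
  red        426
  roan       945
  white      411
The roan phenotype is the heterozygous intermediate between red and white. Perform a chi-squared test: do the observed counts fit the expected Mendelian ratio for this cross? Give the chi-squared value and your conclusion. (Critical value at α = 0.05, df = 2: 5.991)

With incomplete dominance, a heterozygote × heterozygote cross gives a 1:2:1 phenotypic ratio.
Expected counts for N = 1782 under a 1:2:1 ratio (total parts = 4):
  red: 1782 × 1/4 = 445.5
  roan: 1782 × 2/4 = 891
  white: 1782 × 1/4 = 445.5
χ² = Σ (O − E)² / E
  red: (426 − 445.5)² / 445.5 = 0.8535
  roan: (945 − 891)² / 891 = 3.2727
  white: (411 − 445.5)² / 445.5 = 2.6717
χ² = 0.8535 + 3.2727 + 2.6717 = 6.7979 ≈ 6.798
Degrees of freedom = 3 − 1 = 2; critical value at α = 0.05 is 5.991.
Since 6.798 > 5.991, we reject the null hypothesis — the data do not fit the 1:2:1 ratio.

6.798; not consistent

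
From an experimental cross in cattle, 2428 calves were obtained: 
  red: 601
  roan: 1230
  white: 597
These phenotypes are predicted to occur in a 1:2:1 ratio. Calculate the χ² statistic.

0.435

The 1:2:1 ratio has 4 parts, so with N = 2428 the expected counts are:
  red: 2428 × 1/4 = 607
  roan: 2428 × 2/4 = 1214
  white: 2428 × 1/4 = 607
χ² = Σ (O − E)² / E
  red: (601 − 607)² / 607 = 0.0593
  roan: (1230 − 1214)² / 1214 = 0.2109
  white: (597 − 607)² / 607 = 0.1647
χ² = 0.0593 + 0.2109 + 0.1647 = 0.4349 ≈ 0.435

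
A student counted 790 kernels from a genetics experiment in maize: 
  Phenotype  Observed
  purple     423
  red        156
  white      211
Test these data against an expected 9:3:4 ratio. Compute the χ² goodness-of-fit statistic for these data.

2.370

The 9:3:4 ratio has 16 parts, so with N = 790 the expected counts are:
  purple: 790 × 9/16 = 444.375
  red: 790 × 3/16 = 148.125
  white: 790 × 4/16 = 197.5
χ² = Σ (O − E)² / E
  purple: (423 − 444.375)² / 444.375 = 1.0282
  red: (156 − 148.125)² / 148.125 = 0.4187
  white: (211 − 197.5)² / 197.5 = 0.9228
χ² = 1.0282 + 0.4187 + 0.9228 = 2.3697 ≈ 2.370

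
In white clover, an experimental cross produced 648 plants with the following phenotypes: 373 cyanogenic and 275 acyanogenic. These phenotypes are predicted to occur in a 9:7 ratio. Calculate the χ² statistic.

0.453

Expected counts for N = 648 under a 9:7 ratio (total parts = 16):
  cyanogenic: 648 × 9/16 = 364.5
  acyanogenic: 648 × 7/16 = 283.5
χ² = Σ (O − E)² / E
  cyanogenic: (373 − 364.5)² / 364.5 = 0.1982
  acyanogenic: (275 − 283.5)² / 283.5 = 0.2549
χ² = 0.1982 + 0.2549 = 0.4531 ≈ 0.453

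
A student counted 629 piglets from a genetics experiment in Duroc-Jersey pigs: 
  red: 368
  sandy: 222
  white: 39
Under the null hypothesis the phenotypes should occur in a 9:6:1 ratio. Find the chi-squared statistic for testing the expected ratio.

1.388

Under the 9:6:1 hypothesis (Σ ratio = 16, N = 629):
  red: 629 × 9/16 = 353.8125
  sandy: 629 × 6/16 = 235.875
  white: 629 × 1/16 = 39.3125
χ² = Σ (O − E)² / E
  red: (368 − 353.8125)² / 353.8125 = 0.5689
  sandy: (222 − 235.875)² / 235.875 = 0.8162
  white: (39 − 39.3125)² / 39.3125 = 0.0025
χ² = 0.5689 + 0.8162 + 0.0025 = 1.3876 ≈ 1.388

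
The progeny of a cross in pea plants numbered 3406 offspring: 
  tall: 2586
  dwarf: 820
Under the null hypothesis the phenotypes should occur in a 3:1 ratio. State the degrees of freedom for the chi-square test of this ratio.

1

A goodness-of-fit test with 2 phenotype classes has df = 2 − 1 = 1.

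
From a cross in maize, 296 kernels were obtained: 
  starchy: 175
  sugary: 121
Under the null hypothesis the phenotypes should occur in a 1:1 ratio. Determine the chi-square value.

9.851

Under the 1:1 hypothesis (Σ ratio = 2, N = 296):
  starchy: 296 × 1/2 = 148
  sugary: 296 × 1/2 = 148
χ² = Σ (O − E)² / E
  starchy: (175 − 148)² / 148 = 4.9257
  sugary: (121 − 148)² / 148 = 4.9257
χ² = 4.9257 + 4.9257 = 9.8514 ≈ 9.851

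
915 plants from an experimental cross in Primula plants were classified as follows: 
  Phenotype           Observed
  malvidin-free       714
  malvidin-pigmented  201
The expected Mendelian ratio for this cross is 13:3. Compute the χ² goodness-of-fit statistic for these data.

6.217

The 13:3 ratio has 16 parts, so with N = 915 the expected counts are:
  malvidin-free: 915 × 13/16 = 743.4375
  malvidin-pigmented: 915 × 3/16 = 171.5625
χ² = Σ (O − E)² / E
  malvidin-free: (714 − 743.4375)² / 743.4375 = 1.1656
  malvidin-pigmented: (201 − 171.5625)² / 171.5625 = 5.0510
χ² = 1.1656 + 5.0510 = 6.2166 ≈ 6.217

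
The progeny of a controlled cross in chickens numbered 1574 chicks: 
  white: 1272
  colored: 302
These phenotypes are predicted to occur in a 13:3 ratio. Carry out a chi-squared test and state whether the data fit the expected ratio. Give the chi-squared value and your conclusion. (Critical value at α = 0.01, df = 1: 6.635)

Expected counts for N = 1574 under a 13:3 ratio (total parts = 16):
  white: 1574 × 13/16 = 1278.875
  colored: 1574 × 3/16 = 295.125
χ² = Σ (O − E)² / E
  white: (1272 − 1278.875)² / 1278.875 = 0.0370
  colored: (302 − 295.125)² / 295.125 = 0.1602
χ² = 0.0370 + 0.1602 = 0.1972 ≈ 0.197
Degrees of freedom = 2 − 1 = 1; critical value at α = 0.01 is 6.635.
Since 0.197 < 6.635, we fail to reject the null hypothesis — the data are consistent with the 13:3 ratio.

0.197; consistent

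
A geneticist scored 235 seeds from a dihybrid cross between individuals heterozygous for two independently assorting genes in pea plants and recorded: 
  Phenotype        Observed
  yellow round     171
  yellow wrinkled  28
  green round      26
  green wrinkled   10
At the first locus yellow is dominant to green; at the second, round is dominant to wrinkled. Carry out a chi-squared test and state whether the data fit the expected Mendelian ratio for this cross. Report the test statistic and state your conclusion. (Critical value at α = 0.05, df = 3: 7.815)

26.152; not consistent

A dihybrid F₂ with independent assortment and complete dominance at both loci gives a 9:3:3:1 phenotypic ratio.
Expected counts for N = 235 under a 9:3:3:1 ratio (total parts = 16):
  yellow round: 235 × 9/16 = 132.1875
  yellow wrinkled: 235 × 3/16 = 44.0625
  green round: 235 × 3/16 = 44.0625
  green wrinkled: 235 × 1/16 = 14.6875
χ² = Σ (O − E)² / E
  yellow round: (171 − 132.1875)² / 132.1875 = 11.3960
  yellow wrinkled: (28 − 44.0625)² / 44.0625 = 5.8554
  green round: (26 − 44.0625)² / 44.0625 = 7.4043
  green wrinkled: (10 − 14.6875)² / 14.6875 = 1.4960
χ² = 11.3960 + 5.8554 + 7.4043 + 1.4960 = 26.1517 ≈ 26.152
Degrees of freedom = 4 − 1 = 3; critical value at α = 0.05 is 7.815.
Since 26.152 > 7.815, we reject the null hypothesis — the data do not fit the 9:3:3:1 ratio.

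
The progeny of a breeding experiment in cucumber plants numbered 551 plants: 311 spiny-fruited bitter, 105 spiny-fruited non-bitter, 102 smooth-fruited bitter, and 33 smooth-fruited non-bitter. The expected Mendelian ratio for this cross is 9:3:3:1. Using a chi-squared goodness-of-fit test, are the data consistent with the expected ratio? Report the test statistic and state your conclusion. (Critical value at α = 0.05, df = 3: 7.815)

Total ratio parts = 16. Expected numbers out of 551:
  spiny-fruited bitter: 551 × 9/16 = 309.9375
  spiny-fruited non-bitter: 551 × 3/16 = 103.3125
  smooth-fruited bitter: 551 × 3/16 = 103.3125
  smooth-fruited non-bitter: 551 × 1/16 = 34.4375
χ² = Σ (O − E)² / E
  spiny-fruited bitter: (311 − 309.9375)² / 309.9375 = 0.0036
  spiny-fruited non-bitter: (105 − 103.3125)² / 103.3125 = 0.0276
  smooth-fruited bitter: (102 − 103.3125)² / 103.3125 = 0.0167
  smooth-fruited non-bitter: (33 − 34.4375)² / 34.4375 = 0.0600
χ² = 0.0036 + 0.0276 + 0.0167 + 0.0600 = 0.1079 ≈ 0.108
Degrees of freedom = 4 − 1 = 3; critical value at α = 0.05 is 7.815.
Since 0.108 < 7.815, we fail to reject the null hypothesis — the data are consistent with the 9:3:3:1 ratio.

0.108; consistent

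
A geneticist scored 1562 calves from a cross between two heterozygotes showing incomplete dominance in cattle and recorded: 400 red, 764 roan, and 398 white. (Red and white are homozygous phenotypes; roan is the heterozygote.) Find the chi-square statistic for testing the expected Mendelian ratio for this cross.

With incomplete dominance, a heterozygote × heterozygote cross gives a 1:2:1 phenotypic ratio.
Under the 1:2:1 hypothesis (Σ ratio = 4, N = 1562):
  red: 1562 × 1/4 = 390.5
  roan: 1562 × 2/4 = 781
  white: 1562 × 1/4 = 390.5
χ² = Σ (O − E)² / E
  red: (400 − 390.5)² / 390.5 = 0.2311
  roan: (764 − 781)² / 781 = 0.3700
  white: (398 − 390.5)² / 390.5 = 0.1440
χ² = 0.2311 + 0.3700 + 0.1440 = 0.7451 ≈ 0.745

0.745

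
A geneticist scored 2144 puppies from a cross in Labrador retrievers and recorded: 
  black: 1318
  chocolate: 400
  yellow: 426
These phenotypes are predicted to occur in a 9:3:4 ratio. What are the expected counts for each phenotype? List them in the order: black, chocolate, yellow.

1206, 402, 536

Total ratio parts = 16. Expected numbers out of 2144:
  black: 2144 × 9/16 = 1206
  chocolate: 2144 × 3/16 = 402
  yellow: 2144 × 4/16 = 536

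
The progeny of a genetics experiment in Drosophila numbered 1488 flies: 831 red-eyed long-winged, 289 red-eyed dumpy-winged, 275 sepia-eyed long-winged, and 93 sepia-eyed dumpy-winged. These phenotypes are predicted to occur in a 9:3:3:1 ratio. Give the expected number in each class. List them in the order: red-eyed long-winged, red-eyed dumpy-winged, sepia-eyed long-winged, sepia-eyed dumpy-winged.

Expected counts for N = 1488 under a 9:3:3:1 ratio (total parts = 16):
  red-eyed long-winged: 1488 × 9/16 = 837
  red-eyed dumpy-winged: 1488 × 3/16 = 279
  sepia-eyed long-winged: 1488 × 3/16 = 279
  sepia-eyed dumpy-winged: 1488 × 1/16 = 93

837, 279, 279, 93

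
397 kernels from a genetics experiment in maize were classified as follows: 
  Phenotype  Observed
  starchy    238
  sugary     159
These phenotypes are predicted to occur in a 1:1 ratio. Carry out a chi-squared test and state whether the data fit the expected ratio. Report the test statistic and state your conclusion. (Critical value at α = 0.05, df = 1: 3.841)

15.720; not consistent

The 1:1 ratio has 2 parts, so with N = 397 the expected counts are:
  starchy: 397 × 1/2 = 198.5
  sugary: 397 × 1/2 = 198.5
χ² = Σ (O − E)² / E
  starchy: (238 − 198.5)² / 198.5 = 7.8602
  sugary: (159 − 198.5)² / 198.5 = 7.8602
χ² = 7.8602 + 7.8602 = 15.7204 ≈ 15.720
Degrees of freedom = 2 − 1 = 1; critical value at α = 0.05 is 3.841.
Since 15.720 > 3.841, we reject the null hypothesis — the data do not fit the 1:1 ratio.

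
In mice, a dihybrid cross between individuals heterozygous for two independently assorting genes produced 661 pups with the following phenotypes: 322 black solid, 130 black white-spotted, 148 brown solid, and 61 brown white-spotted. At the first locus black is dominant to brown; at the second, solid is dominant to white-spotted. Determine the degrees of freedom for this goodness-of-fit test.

3

A dihybrid F₂ with independent assortment and complete dominance at both loci gives a 9:3:3:1 phenotypic ratio.
A goodness-of-fit test with 4 phenotype classes has df = 4 − 1 = 3.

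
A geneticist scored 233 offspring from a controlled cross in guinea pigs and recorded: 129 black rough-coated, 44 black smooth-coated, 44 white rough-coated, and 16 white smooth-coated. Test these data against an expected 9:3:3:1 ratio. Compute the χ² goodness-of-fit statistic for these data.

0.179

Under the 9:3:3:1 hypothesis (Σ ratio = 16, N = 233):
  black rough-coated: 233 × 9/16 = 131.0625
  black smooth-coated: 233 × 3/16 = 43.6875
  white rough-coated: 233 × 3/16 = 43.6875
  white smooth-coated: 233 × 1/16 = 14.5625
χ² = Σ (O − E)² / E
  black rough-coated: (129 − 131.0625)² / 131.0625 = 0.0325
  black smooth-coated: (44 − 43.6875)² / 43.6875 = 0.0022
  white rough-coated: (44 − 43.6875)² / 43.6875 = 0.0022
  white smooth-coated: (16 − 14.5625)² / 14.5625 = 0.1419
χ² = 0.0325 + 0.0022 + 0.0022 + 0.1419 = 0.1788 ≈ 0.179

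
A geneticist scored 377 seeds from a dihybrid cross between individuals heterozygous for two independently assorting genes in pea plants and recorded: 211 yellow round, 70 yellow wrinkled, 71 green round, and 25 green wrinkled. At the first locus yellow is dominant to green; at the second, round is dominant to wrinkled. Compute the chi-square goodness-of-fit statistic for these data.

A dihybrid F₂ with independent assortment and complete dominance at both loci gives a 9:3:3:1 phenotypic ratio.
The 9:3:3:1 ratio has 16 parts, so with N = 377 the expected counts are:
  yellow round: 377 × 9/16 = 212.0625
  yellow wrinkled: 377 × 3/16 = 70.6875
  green round: 377 × 3/16 = 70.6875
  green wrinkled: 377 × 1/16 = 23.5625
χ² = Σ (O − E)² / E
  yellow round: (211 − 212.0625)² / 212.0625 = 0.0053
  yellow wrinkled: (70 − 70.6875)² / 70.6875 = 0.0067
  green round: (71 − 70.6875)² / 70.6875 = 0.0014
  green wrinkled: (25 − 23.5625)² / 23.5625 = 0.0877
χ² = 0.0053 + 0.0067 + 0.0014 + 0.0877 = 0.1011 ≈ 0.101

0.101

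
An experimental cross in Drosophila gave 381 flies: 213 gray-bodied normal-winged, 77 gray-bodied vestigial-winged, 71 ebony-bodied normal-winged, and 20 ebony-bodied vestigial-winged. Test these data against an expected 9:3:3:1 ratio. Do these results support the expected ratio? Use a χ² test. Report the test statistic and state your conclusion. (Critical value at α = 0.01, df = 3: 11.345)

Expected counts for N = 381 under a 9:3:3:1 ratio (total parts = 16):
  gray-bodied normal-winged: 381 × 9/16 = 214.3125
  gray-bodied vestigial-winged: 381 × 3/16 = 71.4375
  ebony-bodied normal-winged: 381 × 3/16 = 71.4375
  ebony-bodied vestigial-winged: 381 × 1/16 = 23.8125
χ² = Σ (O − E)² / E
  gray-bodied normal-winged: (213 − 214.3125)² / 214.3125 = 0.0080
  gray-bodied vestigial-winged: (77 − 71.4375)² / 71.4375 = 0.4331
  ebony-bodied normal-winged: (71 − 71.4375)² / 71.4375 = 0.0027
  ebony-bodied vestigial-winged: (20 − 23.8125)² / 23.8125 = 0.6104
χ² = 0.0080 + 0.4331 + 0.0027 + 0.6104 = 1.0542 ≈ 1.054
Degrees of freedom = 4 − 1 = 3; critical value at α = 0.01 is 11.345.
Since 1.054 < 11.345, we fail to reject the null hypothesis — the data are consistent with the 9:3:3:1 ratio.

1.054; consistent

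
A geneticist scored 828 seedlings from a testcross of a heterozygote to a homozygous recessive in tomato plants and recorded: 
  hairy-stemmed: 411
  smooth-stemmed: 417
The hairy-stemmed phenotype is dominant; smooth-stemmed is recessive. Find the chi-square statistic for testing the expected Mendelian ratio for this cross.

A testcross of a heterozygote (Aa × aa) gives a 1:1 phenotypic ratio.
Under the 1:1 hypothesis (Σ ratio = 2, N = 828):
  hairy-stemmed: 828 × 1/2 = 414
  smooth-stemmed: 828 × 1/2 = 414
χ² = Σ (O − E)² / E
  hairy-stemmed: (411 − 414)² / 414 = 0.0217
  smooth-stemmed: (417 − 414)² / 414 = 0.0217
χ² = 0.0217 + 0.0217 = 0.0434 ≈ 0.043

0.043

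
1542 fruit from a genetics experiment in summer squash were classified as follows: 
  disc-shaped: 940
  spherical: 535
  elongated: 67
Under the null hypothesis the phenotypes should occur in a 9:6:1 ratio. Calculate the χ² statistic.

Expected counts for N = 1542 under a 9:6:1 ratio (total parts = 16):
  disc-shaped: 1542 × 9/16 = 867.375
  spherical: 1542 × 6/16 = 578.25
  elongated: 1542 × 1/16 = 96.375
χ² = Σ (O − E)² / E
  disc-shaped: (940 − 867.375)² / 867.375 = 6.0809
  spherical: (535 − 578.25)² / 578.25 = 3.2349
  elongated: (67 − 96.375)² / 96.375 = 8.9535
χ² = 6.0809 + 3.2349 + 8.9535 = 18.2693 ≈ 18.269

18.269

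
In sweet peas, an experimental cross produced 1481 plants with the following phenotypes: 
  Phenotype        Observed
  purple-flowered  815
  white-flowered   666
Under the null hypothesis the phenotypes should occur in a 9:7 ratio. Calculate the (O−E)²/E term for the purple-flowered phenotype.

The 9:7 ratio has 16 parts, so with N = 1481 the expected counts are:
  purple-flowered: 1481 × 9/16 = 833.0625
  white-flowered: 1481 × 7/16 = 647.9375
Contribution of purple-flowered: (815 − 833.0625)² / 833.0625 = 0.3916

0.392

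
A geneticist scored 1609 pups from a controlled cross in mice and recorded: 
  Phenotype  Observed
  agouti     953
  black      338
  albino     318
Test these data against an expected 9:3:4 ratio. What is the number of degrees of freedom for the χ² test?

2

A goodness-of-fit test with 3 phenotype classes has df = 3 − 1 = 2.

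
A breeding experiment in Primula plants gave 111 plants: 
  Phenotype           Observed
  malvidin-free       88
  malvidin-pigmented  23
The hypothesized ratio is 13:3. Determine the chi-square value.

Total ratio parts = 16. Expected numbers out of 111:
  malvidin-free: 111 × 13/16 = 90.1875
  malvidin-pigmented: 111 × 3/16 = 20.8125
χ² = Σ (O − E)² / E
  malvidin-free: (88 − 90.1875)² / 90.1875 = 0.0531
  malvidin-pigmented: (23 − 20.8125)² / 20.8125 = 0.2299
χ² = 0.0531 + 0.2299 = 0.283

0.283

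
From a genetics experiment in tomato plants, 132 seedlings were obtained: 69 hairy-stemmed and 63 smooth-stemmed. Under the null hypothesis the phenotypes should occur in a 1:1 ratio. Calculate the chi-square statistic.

Expected counts for N = 132 under a 1:1 ratio (total parts = 2):
  hairy-stemmed: 132 × 1/2 = 66
  smooth-stemmed: 132 × 1/2 = 66
χ² = Σ (O − E)² / E
  hairy-stemmed: (69 − 66)² / 66 = 0.1364
  smooth-stemmed: (63 − 66)² / 66 = 0.1364
χ² = 0.1364 + 0.1364 = 0.2728 ≈ 0.273

0.273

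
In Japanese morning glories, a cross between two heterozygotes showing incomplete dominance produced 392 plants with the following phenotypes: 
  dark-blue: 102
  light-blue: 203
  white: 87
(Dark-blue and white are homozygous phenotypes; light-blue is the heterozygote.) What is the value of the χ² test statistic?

With incomplete dominance, a heterozygote × heterozygote cross gives a 1:2:1 phenotypic ratio.
Expected counts for N = 392 under a 1:2:1 ratio (total parts = 4):
  dark-blue: 392 × 1/4 = 98
  light-blue: 392 × 2/4 = 196
  white: 392 × 1/4 = 98
χ² = Σ (O − E)² / E
  dark-blue: (102 − 98)² / 98 = 0.1633
  light-blue: (203 − 196)² / 196 = 0.2500
  white: (87 − 98)² / 98 = 1.2347
χ² = 0.1633 + 0.2500 + 1.2347 = 1.648

1.648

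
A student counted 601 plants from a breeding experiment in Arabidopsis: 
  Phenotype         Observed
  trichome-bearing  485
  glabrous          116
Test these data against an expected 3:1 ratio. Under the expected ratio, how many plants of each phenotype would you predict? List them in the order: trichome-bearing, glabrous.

450.75, 150.25

Expected counts for N = 601 under a 3:1 ratio (total parts = 4):
  trichome-bearing: 601 × 3/4 = 450.75
  glabrous: 601 × 1/4 = 150.25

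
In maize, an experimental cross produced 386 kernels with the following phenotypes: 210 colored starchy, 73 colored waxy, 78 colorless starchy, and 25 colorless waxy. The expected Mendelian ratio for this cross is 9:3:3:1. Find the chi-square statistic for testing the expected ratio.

0.708

The 9:3:3:1 ratio has 16 parts, so with N = 386 the expected counts are:
  colored starchy: 386 × 9/16 = 217.125
  colored waxy: 386 × 3/16 = 72.375
  colorless starchy: 386 × 3/16 = 72.375
  colorless waxy: 386 × 1/16 = 24.125
χ² = Σ (O − E)² / E
  colored starchy: (210 − 217.125)² / 217.125 = 0.2338
  colored waxy: (73 − 72.375)² / 72.375 = 0.0054
  colorless starchy: (78 − 72.375)² / 72.375 = 0.4372
  colorless waxy: (25 − 24.125)² / 24.125 = 0.0317
χ² = 0.2338 + 0.0054 + 0.4372 + 0.0317 = 0.7081 ≈ 0.708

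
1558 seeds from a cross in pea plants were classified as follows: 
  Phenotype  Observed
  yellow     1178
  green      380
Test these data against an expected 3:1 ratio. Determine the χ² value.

0.309

Under the 3:1 hypothesis (Σ ratio = 4, N = 1558):
  yellow: 1558 × 3/4 = 1168.5
  green: 1558 × 1/4 = 389.5
χ² = Σ (O − E)² / E
  yellow: (1178 − 1168.5)² / 1168.5 = 0.0772
  green: (380 − 389.5)² / 389.5 = 0.2317
χ² = 0.0772 + 0.2317 = 0.3089 ≈ 0.309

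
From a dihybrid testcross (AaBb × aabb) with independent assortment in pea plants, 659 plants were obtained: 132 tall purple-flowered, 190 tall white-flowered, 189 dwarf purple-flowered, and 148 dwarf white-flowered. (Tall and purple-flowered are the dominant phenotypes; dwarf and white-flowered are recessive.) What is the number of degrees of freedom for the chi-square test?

A dihybrid testcross with independent assortment gives a 1:1:1:1 ratio.
A goodness-of-fit test with 4 phenotype classes has df = 4 − 1 = 3.

3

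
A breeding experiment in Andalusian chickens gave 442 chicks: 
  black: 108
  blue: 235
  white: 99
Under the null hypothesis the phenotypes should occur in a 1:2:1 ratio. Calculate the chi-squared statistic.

Total ratio parts = 4. Expected numbers out of 442:
  black: 442 × 1/4 = 110.5
  blue: 442 × 2/4 = 221
  white: 442 × 1/4 = 110.5
χ² = Σ (O − E)² / E
  black: (108 − 110.5)² / 110.5 = 0.0566
  blue: (235 − 221)² / 221 = 0.8869
  white: (99 − 110.5)² / 110.5 = 1.1968
χ² = 0.0566 + 0.8869 + 1.1968 = 2.1403 ≈ 2.140

2.140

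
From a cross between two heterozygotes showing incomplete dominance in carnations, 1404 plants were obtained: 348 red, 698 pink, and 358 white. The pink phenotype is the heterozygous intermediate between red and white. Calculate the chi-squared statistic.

With incomplete dominance, a heterozygote × heterozygote cross gives a 1:2:1 phenotypic ratio.
Expected counts for N = 1404 under a 1:2:1 ratio (total parts = 4):
  red: 1404 × 1/4 = 351
  pink: 1404 × 2/4 = 702
  white: 1404 × 1/4 = 351
χ² = Σ (O − E)² / E
  red: (348 − 351)² / 351 = 0.0256
  pink: (698 − 702)² / 702 = 0.0228
  white: (358 − 351)² / 351 = 0.1396
χ² = 0.0256 + 0.0228 + 0.1396 = 0.188

0.188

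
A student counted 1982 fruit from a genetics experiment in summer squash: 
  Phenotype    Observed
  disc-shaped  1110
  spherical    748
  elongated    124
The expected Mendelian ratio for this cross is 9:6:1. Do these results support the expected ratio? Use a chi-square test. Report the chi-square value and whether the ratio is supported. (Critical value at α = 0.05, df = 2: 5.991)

Total ratio parts = 16. Expected numbers out of 1982:
  disc-shaped: 1982 × 9/16 = 1114.875
  spherical: 1982 × 6/16 = 743.25
  elongated: 1982 × 1/16 = 123.875
χ² = Σ (O − E)² / E
  disc-shaped: (1110 − 1114.875)² / 1114.875 = 0.0213
  spherical: (748 − 743.25)² / 743.25 = 0.0304
  elongated: (124 − 123.875)² / 123.875 = 0.0001
χ² = 0.0213 + 0.0304 + 0.0001 = 0.0518 ≈ 0.052
Degrees of freedom = 3 − 1 = 2; critical value at α = 0.05 is 5.991.
Since 0.052 < 5.991, we fail to reject the null hypothesis — the data are consistent with the 9:6:1 ratio.

0.052; consistent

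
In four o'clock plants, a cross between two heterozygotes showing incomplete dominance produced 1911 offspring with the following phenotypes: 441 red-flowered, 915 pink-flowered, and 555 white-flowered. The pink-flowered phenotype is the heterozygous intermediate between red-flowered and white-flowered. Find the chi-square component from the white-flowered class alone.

With incomplete dominance, a heterozygote × heterozygote cross gives a 1:2:1 phenotypic ratio.
Total ratio parts = 4. Expected numbers out of 1911:
  red-flowered: 1911 × 1/4 = 477.75
  pink-flowered: 1911 × 2/4 = 955.5
  white-flowered: 1911 × 1/4 = 477.75
Contribution of white-flowered: (555 − 477.75)² / 477.75 = 12.4910

12.491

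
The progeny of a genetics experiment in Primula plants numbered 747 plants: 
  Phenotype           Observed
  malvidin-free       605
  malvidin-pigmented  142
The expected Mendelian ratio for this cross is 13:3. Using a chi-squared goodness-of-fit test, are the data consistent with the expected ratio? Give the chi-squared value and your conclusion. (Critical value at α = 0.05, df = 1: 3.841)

The 13:3 ratio has 16 parts, so with N = 747 the expected counts are:
  malvidin-free: 747 × 13/16 = 606.9375
  malvidin-pigmented: 747 × 3/16 = 140.0625
χ² = Σ (O − E)² / E
  malvidin-free: (605 − 606.9375)² / 606.9375 = 0.0062
  malvidin-pigmented: (142 − 140.0625)² / 140.0625 = 0.0268
χ² = 0.0062 + 0.0268 = 0.033
Degrees of freedom = 2 − 1 = 1; critical value at α = 0.05 is 3.841.
Since 0.033 < 3.841, we fail to reject the null hypothesis — the data are consistent with the 13:3 ratio.

0.033; consistent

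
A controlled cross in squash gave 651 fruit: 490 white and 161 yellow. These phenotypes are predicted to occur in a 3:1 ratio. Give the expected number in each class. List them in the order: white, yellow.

Expected counts for N = 651 under a 3:1 ratio (total parts = 4):
  white: 651 × 3/4 = 488.25
  yellow: 651 × 1/4 = 162.75

488.25, 162.75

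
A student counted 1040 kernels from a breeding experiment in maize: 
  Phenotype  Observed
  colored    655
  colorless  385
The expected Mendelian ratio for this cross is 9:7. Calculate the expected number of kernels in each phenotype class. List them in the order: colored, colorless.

Under the 9:7 hypothesis (Σ ratio = 16, N = 1040):
  colored: 1040 × 9/16 = 585
  colorless: 1040 × 7/16 = 455

585, 455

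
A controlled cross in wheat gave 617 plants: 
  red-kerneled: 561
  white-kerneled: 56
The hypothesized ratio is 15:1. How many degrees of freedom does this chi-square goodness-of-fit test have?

1

A goodness-of-fit test with 2 phenotype classes has df = 2 − 1 = 1.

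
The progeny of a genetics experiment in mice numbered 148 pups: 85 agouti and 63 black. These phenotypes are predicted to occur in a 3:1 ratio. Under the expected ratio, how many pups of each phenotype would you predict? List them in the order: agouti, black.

Total ratio parts = 4. Expected numbers out of 148:
  agouti: 148 × 3/4 = 111
  black: 148 × 1/4 = 37

111, 37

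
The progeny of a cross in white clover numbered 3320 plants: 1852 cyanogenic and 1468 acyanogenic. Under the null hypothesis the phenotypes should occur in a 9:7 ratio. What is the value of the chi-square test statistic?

0.294

The 9:7 ratio has 16 parts, so with N = 3320 the expected counts are:
  cyanogenic: 3320 × 9/16 = 1867.5
  acyanogenic: 3320 × 7/16 = 1452.5
χ² = Σ (O − E)² / E
  cyanogenic: (1852 − 1867.5)² / 1867.5 = 0.1286
  acyanogenic: (1468 − 1452.5)² / 1452.5 = 0.1654
χ² = 0.1286 + 0.1654 = 0.294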